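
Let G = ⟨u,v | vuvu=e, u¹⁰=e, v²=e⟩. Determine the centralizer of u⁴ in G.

⟨u⁴⟩ ⊆ C_G(u⁴) since powers of u⁴ commute with u⁴; so |C_G(u⁴)| ≥ |⟨u⁴⟩| = 5.
By orbit–stabilizer, |C_G(u⁴)| = |G| / |conj. class of u⁴| = 20 / 2 = 10.
The 10 elements commuting with u⁴ are {e, u, u², u³, u⁴, u⁵, u⁶, u⁷, u⁸, u⁹}.

Answer: {e, u, u², u³, u⁴, u⁵, u⁶, u⁷, u⁸, u⁹}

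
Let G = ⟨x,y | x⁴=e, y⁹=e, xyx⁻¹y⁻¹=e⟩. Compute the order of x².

Compute successive powers until reaching e:
  (x²)¹ = x², (x²)² = e.
The smallest positive k with (x²)ᵏ = e is 2.

Answer: 2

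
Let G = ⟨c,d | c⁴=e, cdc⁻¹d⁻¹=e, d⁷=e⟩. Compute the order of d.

Compute successive powers until reaching e:
  d¹ = d, d² = d², d³ = d³, d⁴ = d⁴, d⁵ = d⁵, d⁶ = d⁶, d⁷ = e.
The smallest positive k with dᵏ = e is 7.

Answer: 7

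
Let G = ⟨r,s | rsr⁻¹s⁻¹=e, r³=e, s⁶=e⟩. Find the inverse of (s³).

The order of (s³) is 2 (smallest k with (s³)ᵏ = e), so (s³)⁻¹ = (s³)¹ = s³.
Check: (s³) · (s³) → (s³) · s³ = e, giving e as required.

Answer: s³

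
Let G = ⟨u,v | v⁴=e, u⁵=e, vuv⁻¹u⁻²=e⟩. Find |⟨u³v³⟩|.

|⟨u³v³⟩| equals the order of u³v³. Compute successive powers until reaching e:
  (u³v³)¹ = u³v³, (u³v³)² = u²v², (u³v³)³ = u⁴v, (u³v³)⁴ = e.
The smallest positive k with (u³v³)ᵏ = e is 4, so |⟨u³v³⟩| = 4.

Answer: 4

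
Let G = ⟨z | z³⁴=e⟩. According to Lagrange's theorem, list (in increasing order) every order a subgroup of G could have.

|G| = 34 = 2 · 17. By Lagrange's theorem the order of any subgroup divides 34; the divisors of 34 are 1, 2, 17, 34.

Answer: 1, 2, 17, 34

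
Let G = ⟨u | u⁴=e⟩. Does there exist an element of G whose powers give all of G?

|G| = 4. The element u has order 4 (its powers give 4 distinct elements), so ⟨u⟩ = G and G is cyclic.

Answer: Yes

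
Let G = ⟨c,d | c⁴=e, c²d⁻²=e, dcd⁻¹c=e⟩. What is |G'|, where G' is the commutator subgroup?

G' = [G, G] is generated by all commutators. The generator-pair commutators are: [c, d] = c².
The subgroup they normally generate is {e, c²}, of order 2.
Check: |G/G'| = 8/2 = 4 is the order of the abelianisation.

Answer: 2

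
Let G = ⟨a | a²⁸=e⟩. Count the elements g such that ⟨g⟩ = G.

G is cyclic of order 28. An element generates G iff its order is 28, and a cyclic group of order 28 has exactly φ(28) = 12 such elements.

Answer: 12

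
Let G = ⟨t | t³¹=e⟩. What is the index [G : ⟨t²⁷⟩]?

First find ord(t²⁷) by computing successive powers:
  (t²⁷)¹ = t²⁷, (t²⁷)² = t²³, (t²⁷)³ = t¹⁹, (t²⁷)⁴ = t¹⁵, (t²⁷)⁵ = t¹¹, (t²⁷)⁶ = t⁷, (t²⁷)⁷ = t³, (t²⁷)⁸ = t³⁰, (t²⁷)⁹ = t²⁶, (t²⁷)¹⁰ = t²², (t²⁷)¹¹ = t¹⁸, (t²⁷)¹² = t¹⁴, (t²⁷)¹³ = t¹⁰, (t²⁷)¹⁴ = t⁶, (t²⁷)¹⁵ = t², (t²⁷)¹⁶ = t²⁹, (t²⁷)¹⁷ = t²⁵, (t²⁷)¹⁸ = t²¹, (t²⁷)¹⁹ = t¹⁷, (t²⁷)²⁰ = t¹³, (t²⁷)²¹ = t⁹, (t²⁷)²² = t⁵, (t²⁷)²³ = t, (t²⁷)²⁴ = t²⁸, (t²⁷)²⁵ = t²⁴, (t²⁷)²⁶ = t²⁰, (t²⁷)²⁷ = t¹⁶, (t²⁷)²⁸ = t¹², (t²⁷)²⁹ = t⁸, (t²⁷)³⁰ = t⁴, (t²⁷)³¹ = e.
So |⟨t²⁷⟩| = ord(t²⁷) = 31. With |G| = 31, by Lagrange [G : ⟨t²⁷⟩] = 31/31 = 1.

Answer: 1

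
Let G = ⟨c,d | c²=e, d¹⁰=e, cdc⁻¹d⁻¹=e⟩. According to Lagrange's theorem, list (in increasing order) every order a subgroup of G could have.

|G| = 20 = 2² · 5. By Lagrange's theorem the order of any subgroup divides 20; the divisors of 20 are 1, 2, 4, 5, 10, 20.

Answer: 1, 2, 4, 5, 10, 20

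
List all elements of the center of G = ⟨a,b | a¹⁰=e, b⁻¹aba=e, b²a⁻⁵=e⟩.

An element z ∈ Z(G) iff z commutes with every generator.
For example a⁵ is central: (a⁵)·a = a⁶ = a·(a⁵); (a⁵)·b = b⁻¹ = b·(a⁵).
Whereas a ∉ Z(G) since a·b = ab ≠ a⁴b⁻¹ = b·a.
Checking each of the 20 elements this way gives Z(G) = {e, a⁵}, of order 2.

Answer: {e, a⁵}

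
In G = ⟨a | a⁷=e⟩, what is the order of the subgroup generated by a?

|⟨a⟩| equals the order of a. Compute successive powers until reaching e:
  a¹ = a, a² = a², a³ = a³, a⁴ = a⁴, a⁵ = a⁵, a⁶ = a⁶, a⁷ = e.
The smallest positive k with aᵏ = e is 7, so |⟨a⟩| = 7.

Answer: 7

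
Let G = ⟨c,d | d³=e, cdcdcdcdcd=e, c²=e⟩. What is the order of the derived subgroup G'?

G' = [G, G] is generated by all commutators. The generator-pair commutators are: [c, d] = cdcd².
The subgroup they normally generate is {e, c, d, d², cd, cdc, cdcd, cdcdc, d²cd²c, d²cd², d²c, cd², dc, dcd, dcdc, cd²cd²c, cd²cd², cd²c, d²cd, d²cdc, d²cdcd, dcd²cd², dcd²c, dcd², cdcd², cd²cd, cd²cdc, cd²cdcd, cdcd²cd², cdcd²c, d²cd²cd, cdcd²cd, cdcd²cdc, cdcd²cdcd, d²cd²cdcd², d²cd²cdc, d²cd²cdcd, d²cdcd²cd², d²cdcd²c, d²cdcd², dcdcd², dcd²cd, dcd²cdc, dcd²cdcd, dcdcd²cd², dcdcd²c, dcdcd²cd, cd²cdcd²cd², cd²cdcd²c, cd²cdcd², d²cdcd²cd, d²cdcd²cdc, dcd²cdcd²c, dcd²cdcd², cd²cdcd²cd, cd²cdcd²cdc, cdcd²cdcd²c, cdcd²cdcd², cdcd²cdcd²cd, dcd²cdcd²cd}, of order 60.
Check: |G/G'| = 60/60 = 1 is the order of the abelianisation.

Answer: 60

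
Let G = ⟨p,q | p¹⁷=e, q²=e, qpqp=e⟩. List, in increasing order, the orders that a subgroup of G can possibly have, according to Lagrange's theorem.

|G| = 34 = 2 · 17. By Lagrange's theorem the order of any subgroup divides 34; the divisors of 34 are 1, 2, 17, 34.

Answer: 1, 2, 17, 34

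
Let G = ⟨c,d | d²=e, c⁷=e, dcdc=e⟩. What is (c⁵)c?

Compute (c⁵) · c by multiplying left to right and reducing via the relations at each step:
  (c⁵) · c = c⁶

Answer: c⁶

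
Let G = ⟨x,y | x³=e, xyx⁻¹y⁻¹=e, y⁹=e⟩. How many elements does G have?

Enumerate words in the generators, reducing via the relations: the distinct elements are
  {e, x, y, xy, x², y², y³, y⁴, y⁵, y⁶, y⁷, y⁸, xy², xy³, xy⁴, xy⁵, xy⁶, xy⁷, xy⁸, x²y, x²y², x²y³, x²y⁴, x²y⁵, x²y⁶, x²y⁷, x²y⁸}.
No further products give new elements, so |G| = 27.

Answer: 27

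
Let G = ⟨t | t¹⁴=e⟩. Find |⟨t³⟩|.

|⟨t³⟩| equals the order of t³. Compute successive powers until reaching e:
  (t³)¹ = t³, (t³)² = t⁶, (t³)³ = t⁹, (t³)⁴ = t¹², (t³)⁵ = t, (t³)⁶ = t⁴, (t³)⁷ = t⁷, (t³)⁸ = t¹⁰, (t³)⁹ = t¹³, (t³)¹⁰ = t², (t³)¹¹ = t⁵, (t³)¹² = t⁸, (t³)¹³ = t¹¹, (t³)¹⁴ = e.
The smallest positive k with (t³)ᵏ = e is 14, so |⟨t³⟩| = 14.

Answer: 14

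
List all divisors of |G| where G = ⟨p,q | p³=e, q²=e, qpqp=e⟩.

|G| = 6 = 2 · 3. By Lagrange's theorem the order of any subgroup divides 6; the divisors of 6 are 1, 2, 3, 6.

Answer: 1, 2, 3, 6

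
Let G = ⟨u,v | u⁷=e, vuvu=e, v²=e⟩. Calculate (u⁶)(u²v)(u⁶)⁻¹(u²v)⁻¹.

[(u⁶), (u²v)] = (u⁶)·(u²v)·(u⁶)⁻¹·(u²v)⁻¹.
  (u⁶) · (u²v) = uv
  (uv) · u = v
  v · (u²v) = u⁵

Answer: u⁵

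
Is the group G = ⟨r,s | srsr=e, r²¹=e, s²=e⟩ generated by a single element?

Every cyclic group is abelian. But r·s = rs while s·r = r²⁰s, so r·s ≠ s·r and G is not abelian. Hence G is not cyclic.

Answer: No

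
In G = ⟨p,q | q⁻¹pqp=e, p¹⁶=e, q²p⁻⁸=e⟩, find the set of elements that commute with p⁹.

⟨p⁹⟩ ⊆ C_G(p⁹) since powers of p⁹ commute with p⁹; so |C_G(p⁹)| ≥ |⟨p⁹⟩| = 16.
By orbit–stabilizer, |C_G(p⁹)| = |G| / |conj. class of p⁹| = 32 / 2 = 16.
The 16 elements commuting with p⁹ are {e, p, p², p³, p⁴, p⁵, p⁶, p⁷, p⁸, p⁹, p¹⁰, p¹¹, p¹², p¹³, p¹⁴, p¹⁵}.

Answer: {e, p, p², p³, p⁴, p⁵, p⁶, p⁷, p⁸, p⁹, p¹⁰, p¹¹, p¹², p¹³, p¹⁴, p¹⁵}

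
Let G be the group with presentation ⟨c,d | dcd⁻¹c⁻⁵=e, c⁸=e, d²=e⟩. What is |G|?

Enumerate words in the generators, reducing via the relations: the distinct elements are
  {c, d, e, cd, c², c³, c⁴, c⁵, c⁶, c⁷, c²d, c³d, c⁴d, c⁵d, c⁶d, c⁷d}.
No further products give new elements, so |G| = 16.

Answer: 16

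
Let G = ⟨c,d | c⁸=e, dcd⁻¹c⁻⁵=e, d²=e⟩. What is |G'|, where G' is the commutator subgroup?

G' = [G, G] is generated by all commutators. The generator-pair commutators are: [c, d] = c⁴.
The subgroup they normally generate is {e, c⁴}, of order 2.
Check: |G/G'| = 16/2 = 8 is the order of the abelianisation.

Answer: 2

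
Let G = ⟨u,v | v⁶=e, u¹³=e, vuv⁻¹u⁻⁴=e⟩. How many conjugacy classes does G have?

The conjugacy classes (representative and size) are:
  [e] (size 1), [u⁴] (size 6), [u¹¹] (size 6), [u⁷v] (size 13), [u⁸v²] (size 13), [u¹²v³] (size 13), [u⁵v⁴] (size 13), [u¹¹v⁵] (size 13).
Class equation: 1 + 6 + 6 + 13 + 13 + 13 + 13 + 13 = 78 = |G|. So G has 8 conjugacy classes.

Answer: 8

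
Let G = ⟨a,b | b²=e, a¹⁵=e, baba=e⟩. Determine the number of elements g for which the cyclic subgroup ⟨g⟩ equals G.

⟨g⟩ = G would require ord(g) = |G| = 30, but the maximum element order in G is 15 < 30. So G is not cyclic and no single element generates it: the count is 0.

Answer: 0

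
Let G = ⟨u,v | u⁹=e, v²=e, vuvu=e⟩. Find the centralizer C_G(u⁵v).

⟨u⁵v⟩ ⊆ C_G(u⁵v) since powers of u⁵v commute with u⁵v; so |C_G(u⁵v)| ≥ |⟨u⁵v⟩| = 2.
By orbit–stabilizer, |C_G(u⁵v)| = |G| / |conj. class of u⁵v| = 18 / 9 = 2.
The 2 elements commuting with u⁵v are {e, u⁵v}.

Answer: {e, u⁵v}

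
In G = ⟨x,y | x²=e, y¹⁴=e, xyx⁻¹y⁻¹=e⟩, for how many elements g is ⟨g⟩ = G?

⟨g⟩ = G would require ord(g) = |G| = 28, but the maximum element order in G is 14 < 28. So G is not cyclic and no single element generates it: the count is 0.

Answer: 0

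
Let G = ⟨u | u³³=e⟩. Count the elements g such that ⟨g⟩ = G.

G is cyclic of order 33. An element generates G iff its order is 33, and a cyclic group of order 33 has exactly φ(33) = 20 such elements.

Answer: 20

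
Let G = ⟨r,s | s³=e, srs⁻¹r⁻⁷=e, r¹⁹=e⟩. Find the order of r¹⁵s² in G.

Compute successive powers until reaching e:
  (r¹⁵s²)¹ = r¹⁵s², (r¹⁵s²)² = r⁹s, (r¹⁵s²)³ = e.
The smallest positive k with (r¹⁵s²)ᵏ = e is 3.

Answer: 3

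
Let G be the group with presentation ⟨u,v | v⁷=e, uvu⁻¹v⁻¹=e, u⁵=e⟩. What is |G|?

Enumerate words in the generators, reducing via the relations: the distinct elements are
  {e, u, v, uv, u², u³, u⁴, v², v³, v⁴, v⁵, v⁶, uv², uv³, uv⁴, uv⁵, uv⁶, u²v, u³v, u⁴v, u²v², u²v³, u²v⁴, u²v⁵, u²v⁶, u³v², u³v³, u³v⁴, u³v⁵, u³v⁶, u⁴v², u⁴v³, u⁴v⁴, u⁴v⁵, u⁴v⁶}.
No further products give new elements, so |G| = 35.

Answer: 35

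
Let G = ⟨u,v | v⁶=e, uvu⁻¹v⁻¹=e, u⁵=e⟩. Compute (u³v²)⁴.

Compute successive powers of (u³v²), reducing at each step:
  (u³v²)²: (u³v²) · u³ = uv²;   (uv²) · v² = uv⁴
  (u³v²)³: (uv⁴) · u³ = u⁴v⁴;   (u⁴v⁴) · v² = u⁴
  (u³v²)⁴: (u⁴) · u³ = u²;   (u²) · v² = u²v²

Answer: u²v²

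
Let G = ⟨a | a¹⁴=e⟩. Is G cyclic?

|G| = 14. The element a has order 14 (its powers give 14 distinct elements), so ⟨a⟩ = G and G is cyclic.

Answer: Yes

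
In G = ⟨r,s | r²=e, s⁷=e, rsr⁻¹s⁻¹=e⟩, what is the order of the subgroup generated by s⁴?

|⟨s⁴⟩| equals the order of s⁴. Compute successive powers until reaching e:
  (s⁴)¹ = s⁴, (s⁴)² = s, (s⁴)³ = s⁵, (s⁴)⁴ = s², (s⁴)⁵ = s⁶, (s⁴)⁶ = s³, (s⁴)⁷ = e.
The smallest positive k with (s⁴)ᵏ = e is 7, so |⟨s⁴⟩| = 7.

Answer: 7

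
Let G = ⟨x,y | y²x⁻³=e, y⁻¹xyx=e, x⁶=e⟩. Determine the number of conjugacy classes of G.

The conjugacy classes (representative and size) are:
  [e] (size 1), [x] (size 2), [x²] (size 2), [x³] (size 1), [xy⁻¹] (size 3), [x²y⁻¹] (size 3).
Class equation: 1 + 2 + 2 + 1 + 3 + 3 = 12 = |G|. So G has 6 conjugacy classes.

Answer: 6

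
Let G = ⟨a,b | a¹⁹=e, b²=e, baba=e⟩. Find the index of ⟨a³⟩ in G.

First find ord(a³) by computing successive powers:
  (a³)¹ = a³, (a³)² = a⁶, (a³)³ = a⁹, (a³)⁴ = a¹², (a³)⁵ = a¹⁵, (a³)⁶ = a¹⁸, (a³)⁷ = a², (a³)⁸ = a⁵, (a³)⁹ = a⁸, (a³)¹⁰ = a¹¹, (a³)¹¹ = a¹⁴, (a³)¹² = a¹⁷, (a³)¹³ = a, (a³)¹⁴ = a⁴, (a³)¹⁵ = a⁷, (a³)¹⁶ = a¹⁰, (a³)¹⁷ = a¹³, (a³)¹⁸ = a¹⁶, (a³)¹⁹ = e.
So |⟨a³⟩| = ord(a³) = 19. With |G| = 38, by Lagrange [G : ⟨a³⟩] = 38/19 = 2.

Answer: 2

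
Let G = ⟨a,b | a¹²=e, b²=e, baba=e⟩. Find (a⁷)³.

Compute successive powers of (a⁷), reducing at each step:
  (a⁷)²: (a⁷) · a⁷ = a²
  (a⁷)³: (a²) · a⁷ = a⁹

Answer: a⁹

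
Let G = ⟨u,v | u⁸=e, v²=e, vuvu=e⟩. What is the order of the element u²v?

Compute successive powers until reaching e:
  (u²v)¹ = u²v, (u²v)² = e.
The smallest positive k with (u²v)ᵏ = e is 2.

Answer: 2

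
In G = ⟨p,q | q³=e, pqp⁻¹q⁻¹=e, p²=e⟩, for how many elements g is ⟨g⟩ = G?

G is cyclic of order 6. An element generates G iff its order is 6, and a cyclic group of order 6 has exactly φ(6) = 2 such elements.

Answer: 2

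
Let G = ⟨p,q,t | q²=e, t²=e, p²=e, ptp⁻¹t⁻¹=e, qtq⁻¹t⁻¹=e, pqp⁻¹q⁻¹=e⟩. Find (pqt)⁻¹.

The order of (pqt) is 2 (smallest k with (pqt)ᵏ = e), so (pqt)⁻¹ = (pqt)¹ = pqt.
Check: (pqt) · (pqt) → (pqt) · p = qt;   (qt) · q = t;   t · t = e, giving e as required.

Answer: pqt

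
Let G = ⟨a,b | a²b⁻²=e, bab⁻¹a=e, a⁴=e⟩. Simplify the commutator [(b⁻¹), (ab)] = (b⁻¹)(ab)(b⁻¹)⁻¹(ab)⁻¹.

[(b⁻¹), (ab)] = (b⁻¹)·(ab)·(b⁻¹)⁻¹·(ab)⁻¹.
  (b⁻¹) · (ab) = a³
  (a³) · b = ab⁻¹
  (ab⁻¹) · (ab⁻¹) = a²

Answer: a²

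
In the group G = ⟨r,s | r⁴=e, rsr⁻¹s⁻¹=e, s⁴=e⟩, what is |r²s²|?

Compute successive powers until reaching e:
  (r²s²)¹ = r²s², (r²s²)² = e.
The smallest positive k with (r²s²)ᵏ = e is 2.

Answer: 2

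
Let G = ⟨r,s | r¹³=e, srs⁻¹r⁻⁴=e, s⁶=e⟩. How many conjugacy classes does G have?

The conjugacy classes (representative and size) are:
  [e] (size 1), [r⁴] (size 6), [r¹¹] (size 6), [r⁷s] (size 13), [r⁸s²] (size 13), [r¹²s³] (size 13), [r⁵s⁴] (size 13), [r¹¹s⁵] (size 13).
Class equation: 1 + 6 + 6 + 13 + 13 + 13 + 13 + 13 = 78 = |G|. So G has 8 conjugacy classes.

Answer: 8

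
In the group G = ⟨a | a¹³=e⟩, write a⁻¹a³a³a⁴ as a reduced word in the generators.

Multiply left to right, reducing at each step:
  (a¹²) · a³ = a²
  (a²) · a³ = a⁵
  (a⁵) · a⁴ = a⁹

Answer: a⁹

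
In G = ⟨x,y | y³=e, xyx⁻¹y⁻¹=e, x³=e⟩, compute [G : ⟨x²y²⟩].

First find ord(x²y²) by computing successive powers:
  (x²y²)¹ = x²y², (x²y²)² = xy, (x²y²)³ = e.
So |⟨x²y²⟩| = ord(x²y²) = 3. With |G| = 9, by Lagrange [G : ⟨x²y²⟩] = 9/3 = 3.

Answer: 3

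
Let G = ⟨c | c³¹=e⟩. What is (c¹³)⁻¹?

The order of (c¹³) is 31 (smallest k with (c¹³)ᵏ = e), so (c¹³)⁻¹ = (c¹³)³⁰ = c¹⁸.
Check: (c¹³) · (c¹⁸) → (c¹³) · c¹⁸ = e, giving e as required.

Answer: c¹⁸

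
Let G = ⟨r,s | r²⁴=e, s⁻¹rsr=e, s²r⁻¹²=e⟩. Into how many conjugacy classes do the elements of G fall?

The conjugacy classes (representative and size) are:
  [e] (size 1), [r] (size 2), [r²] (size 2), [r³] (size 2), [r⁴] (size 2), [r⁵] (size 2), [r¹⁸] (size 2), [r⁷] (size 2), [r¹⁶] (size 2), [r¹⁵] (size 2), [r¹⁴] (size 2), [r¹³] (size 2), [r¹²] (size 1), [r⁶s] (size 12), [r⁵s⁻¹] (size 12).
Class equation: 1 + 2 + 2 + 2 + 2 + 2 + 2 + 2 + 2 + 2 + 2 + 2 + 1 + 12 + 12 = 48 = |G|. So G has 15 conjugacy classes.

Answer: 15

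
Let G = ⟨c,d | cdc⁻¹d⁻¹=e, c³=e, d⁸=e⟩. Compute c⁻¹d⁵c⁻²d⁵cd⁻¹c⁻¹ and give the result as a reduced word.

Multiply left to right, reducing at each step:
  (c²) · d⁵ = c²d⁵
  (c²d⁵) · c⁻² = d⁵
  (d⁵) · d⁵ = d²
  (d²) · c = cd²
  (cd²) · d⁻¹ = cd
  (cd) · c⁻¹ = d

Answer: d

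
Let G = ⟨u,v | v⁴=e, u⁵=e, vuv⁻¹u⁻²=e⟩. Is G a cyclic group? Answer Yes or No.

Every cyclic group is abelian. But u·v = uv while v·u = u²v, so u·v ≠ v·u and G is not abelian. Hence G is not cyclic.

Answer: No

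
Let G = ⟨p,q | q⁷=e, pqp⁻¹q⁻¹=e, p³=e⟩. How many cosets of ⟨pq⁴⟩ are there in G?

First find ord(pq⁴) by computing successive powers:
  (pq⁴)¹ = pq⁴, (pq⁴)² = p²q, (pq⁴)³ = q⁵, (pq⁴)⁴ = pq², (pq⁴)⁵ = p²q⁶, (pq⁴)⁶ = q³, (pq⁴)⁷ = p, (pq⁴)⁸ = p²q⁴, (pq⁴)⁹ = q, (pq⁴)¹⁰ = pq⁵, (pq⁴)¹¹ = p²q², (pq⁴)¹² = q⁶, (pq⁴)¹³ = pq³, (pq⁴)¹⁴ = p², (pq⁴)¹⁵ = q⁴, (pq⁴)¹⁶ = pq, (pq⁴)¹⁷ = p²q⁵, (pq⁴)¹⁸ = q², (pq⁴)¹⁹ = pq⁶, (pq⁴)²⁰ = p²q³, (pq⁴)²¹ = e.
So |⟨pq⁴⟩| = ord(pq⁴) = 21. With |G| = 21, by Lagrange [G : ⟨pq⁴⟩] = 21/21 = 1.

Answer: 1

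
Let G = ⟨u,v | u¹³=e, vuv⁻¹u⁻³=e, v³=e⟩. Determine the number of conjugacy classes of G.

The conjugacy classes (representative and size) are:
  [e] (size 1), [u] (size 3), [u⁵] (size 3), [u¹⁰] (size 3), [u⁸] (size 3), [u¹⁰v] (size 13), [u⁷v²] (size 13).
Class equation: 1 + 3 + 3 + 3 + 3 + 13 + 13 = 39 = |G|. So G has 7 conjugacy classes.

Answer: 7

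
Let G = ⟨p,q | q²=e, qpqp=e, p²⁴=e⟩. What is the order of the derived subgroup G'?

G' = [G, G] is generated by all commutators. The generator-pair commutators are: [p, q] = p².
The subgroup they normally generate is {e, p², p⁴, p⁶, p⁸, p¹⁰, p¹², p¹⁴, p¹⁶, p¹⁸, p²⁰, p²²}, of order 12.
Check: |G/G'| = 48/12 = 4 is the order of the abelianisation.

Answer: 12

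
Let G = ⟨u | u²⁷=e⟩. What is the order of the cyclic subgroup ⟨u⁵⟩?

|⟨u⁵⟩| equals the order of u⁵. Compute successive powers until reaching e:
  (u⁵)¹ = u⁵, (u⁵)² = u¹⁰, (u⁵)³ = u¹⁵, (u⁵)⁴ = u²⁰, (u⁵)⁵ = u²⁵, (u⁵)⁶ = u³, (u⁵)⁷ = u⁸, (u⁵)⁸ = u¹³, (u⁵)⁹ = u¹⁸, (u⁵)¹⁰ = u²³, (u⁵)¹¹ = u, (u⁵)¹² = u⁶, (u⁵)¹³ = u¹¹, (u⁵)¹⁴ = u¹⁶, (u⁵)¹⁵ = u²¹, (u⁵)¹⁶ = u²⁶, (u⁵)¹⁷ = u⁴, (u⁵)¹⁸ = u⁹, (u⁵)¹⁹ = u¹⁴, (u⁵)²⁰ = u¹⁹, (u⁵)²¹ = u²⁴, (u⁵)²² = u², (u⁵)²³ = u⁷, (u⁵)²⁴ = u¹², (u⁵)²⁵ = u¹⁷, (u⁵)²⁶ = u²², (u⁵)²⁷ = e.
The smallest positive k with (u⁵)ᵏ = e is 27, so |⟨u⁵⟩| = 27.

Answer: 27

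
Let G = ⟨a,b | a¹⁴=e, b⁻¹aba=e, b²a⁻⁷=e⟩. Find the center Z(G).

An element z ∈ Z(G) iff z commutes with every generator.
For example a⁷ is central: (a⁷)·a = a⁸ = a·(a⁷); (a⁷)·b = b⁻¹ = b·(a⁷).
Whereas a ∉ Z(G) since a·b = ab ≠ a⁶b⁻¹ = b·a.
Checking each of the 28 elements this way gives Z(G) = {e, a⁷}, of order 2.

Answer: {e, a⁷}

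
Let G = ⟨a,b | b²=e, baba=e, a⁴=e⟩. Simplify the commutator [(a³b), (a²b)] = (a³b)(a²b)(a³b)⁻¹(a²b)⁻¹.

[(a³b), (a²b)] = (a³b)·(a²b)·(a³b)⁻¹·(a²b)⁻¹.
  (a³b) · (a²b) = a
  a · (a³b) = b
  b · (a²b) = a²

Answer: a²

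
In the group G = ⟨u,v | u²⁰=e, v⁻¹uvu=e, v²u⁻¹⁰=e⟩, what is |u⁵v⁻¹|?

Compute successive powers until reaching e:
  (u⁵v⁻¹)¹ = u⁵v⁻¹, (u⁵v⁻¹)² = u¹⁰, (u⁵v⁻¹)³ = u⁵v, (u⁵v⁻¹)⁴ = e.
The smallest positive k with (u⁵v⁻¹)ᵏ = e is 4.

Answer: 4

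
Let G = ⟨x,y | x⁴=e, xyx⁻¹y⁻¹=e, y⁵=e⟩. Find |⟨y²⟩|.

|⟨y²⟩| equals the order of y². Compute successive powers until reaching e:
  (y²)¹ = y², (y²)² = y⁴, (y²)³ = y, (y²)⁴ = y³, (y²)⁵ = e.
The smallest positive k with (y²)ᵏ = e is 5, so |⟨y²⟩| = 5.

Answer: 5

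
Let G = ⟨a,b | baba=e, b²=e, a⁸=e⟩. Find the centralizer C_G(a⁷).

⟨a⁷⟩ ⊆ C_G(a⁷) since powers of a⁷ commute with a⁷; so |C_G(a⁷)| ≥ |⟨a⁷⟩| = 8.
By orbit–stabilizer, |C_G(a⁷)| = |G| / |conj. class of a⁷| = 16 / 2 = 8.
The 8 elements commuting with a⁷ are {e, a, a², a³, a⁴, a⁵, a⁶, a⁷}.

Answer: {e, a, a², a³, a⁴, a⁵, a⁶, a⁷}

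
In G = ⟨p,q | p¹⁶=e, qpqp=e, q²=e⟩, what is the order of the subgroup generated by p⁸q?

|⟨p⁸q⟩| equals the order of p⁸q. Compute successive powers until reaching e:
  (p⁸q)¹ = p⁸q, (p⁸q)² = e.
The smallest positive k with (p⁸q)ᵏ = e is 2, so |⟨p⁸q⟩| = 2.

Answer: 2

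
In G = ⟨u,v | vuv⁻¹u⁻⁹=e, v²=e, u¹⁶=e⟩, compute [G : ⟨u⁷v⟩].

First find ord(u⁷v) by computing successive powers:
  (u⁷v)¹ = u⁷v, (u⁷v)² = u⁶, (u⁷v)³ = u¹³v, (u⁷v)⁴ = u¹², (u⁷v)⁵ = u³v, (u⁷v)⁶ = u², (u⁷v)⁷ = u⁹v, (u⁷v)⁸ = u⁸, (u⁷v)⁹ = u¹⁵v, (u⁷v)¹⁰ = u¹⁴, (u⁷v)¹¹ = u⁵v, (u⁷v)¹² = u⁴, (u⁷v)¹³ = u¹¹v, (u⁷v)¹⁴ = u¹⁰, (u⁷v)¹⁵ = uv, (u⁷v)¹⁶ = e.
So |⟨u⁷v⟩| = ord(u⁷v) = 16. With |G| = 32, by Lagrange [G : ⟨u⁷v⟩] = 32/16 = 2.

Answer: 2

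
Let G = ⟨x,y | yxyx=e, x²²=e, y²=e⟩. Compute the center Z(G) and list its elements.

An element z ∈ Z(G) iff z commutes with every generator.
For example x¹¹ is central: (x¹¹)·x = x¹² = x·(x¹¹); (x¹¹)·y = x¹¹y = y·(x¹¹).
Whereas x ∉ Z(G) since x·y = xy ≠ x²¹y = y·x.
Checking each of the 44 elements this way gives Z(G) = {e, x¹¹}, of order 2.

Answer: {e, x¹¹}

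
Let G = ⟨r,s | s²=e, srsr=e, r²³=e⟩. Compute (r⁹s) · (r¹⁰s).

Compute (r⁹s) · (r¹⁰s) by multiplying left to right and reducing via the relations at each step:
  (r⁹s) · r¹⁰ = r²²s
  (r²²s) · s = r²²

Answer: r²²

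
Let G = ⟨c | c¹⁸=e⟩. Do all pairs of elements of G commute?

G has a single generator, so G is cyclic and hence abelian.

Answer: Yes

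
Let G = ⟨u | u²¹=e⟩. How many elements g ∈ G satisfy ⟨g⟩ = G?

G is cyclic of order 21. An element generates G iff its order is 21, and a cyclic group of order 21 has exactly φ(21) = 12 such elements.

Answer: 12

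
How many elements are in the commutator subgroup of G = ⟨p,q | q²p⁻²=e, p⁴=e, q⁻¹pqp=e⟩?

G' = [G, G] is generated by all commutators. The generator-pair commutators are: [p, q] = p².
The subgroup they normally generate is {e, p²}, of order 2.
Check: |G/G'| = 8/2 = 4 is the order of the abelianisation.

Answer: 2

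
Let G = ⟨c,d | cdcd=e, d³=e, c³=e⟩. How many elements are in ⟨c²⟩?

|⟨c²⟩| equals the order of c². Compute successive powers until reaching e:
  (c²)¹ = c², (c²)² = c, (c²)³ = e.
The smallest positive k with (c²)ᵏ = e is 3, so |⟨c²⟩| = 3.

Answer: 3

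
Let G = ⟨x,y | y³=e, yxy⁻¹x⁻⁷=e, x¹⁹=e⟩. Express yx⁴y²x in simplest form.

Multiply left to right, reducing at each step:
  y · x⁴ = x⁹y
  (x⁹y) · y² = x⁹
  (x⁹) · x = x¹⁰

Answer: x¹⁰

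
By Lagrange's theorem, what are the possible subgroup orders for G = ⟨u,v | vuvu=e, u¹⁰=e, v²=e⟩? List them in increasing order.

|G| = 20 = 2² · 5. By Lagrange's theorem the order of any subgroup divides 20; the divisors of 20 are 1, 2, 4, 5, 10, 20.

Answer: 1, 2, 4, 5, 10, 20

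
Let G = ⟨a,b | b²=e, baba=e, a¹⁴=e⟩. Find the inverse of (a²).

The order of (a²) is 7 (smallest k with (a²)ᵏ = e), so (a²)⁻¹ = (a²)⁶ = a¹².
Check: (a²) · (a¹²) → (a²) · a¹² = e, giving e as required.

Answer: a¹²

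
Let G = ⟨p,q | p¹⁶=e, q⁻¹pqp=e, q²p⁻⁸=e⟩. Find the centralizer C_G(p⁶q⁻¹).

⟨p⁶q⁻¹⟩ ⊆ C_G(p⁶q⁻¹) since powers of p⁶q⁻¹ commute with p⁶q⁻¹; so |C_G(p⁶q⁻¹)| ≥ |⟨p⁶q⁻¹⟩| = 4.
By orbit–stabilizer, |C_G(p⁶q⁻¹)| = |G| / |conj. class of p⁶q⁻¹| = 32 / 8 = 4.
The 4 elements commuting with p⁶q⁻¹ are {e, p⁸, p⁶q, p⁶q⁻¹}.

Answer: {e, p⁸, p⁶q, p⁶q⁻¹}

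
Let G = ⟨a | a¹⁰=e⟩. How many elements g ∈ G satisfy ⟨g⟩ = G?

G is cyclic of order 10. An element generates G iff its order is 10, and a cyclic group of order 10 has exactly φ(10) = 4 such elements.

Answer: 4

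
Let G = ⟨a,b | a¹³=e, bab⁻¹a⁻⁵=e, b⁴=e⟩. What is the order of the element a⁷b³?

Compute successive powers until reaching e:
  (a⁷b³)¹ = a⁷b³, (a⁷b³)² = a¹¹b², (a⁷b³)³ = a⁴b, (a⁷b³)⁴ = e.
The smallest positive k with (a⁷b³)ᵏ = e is 4.

Answer: 4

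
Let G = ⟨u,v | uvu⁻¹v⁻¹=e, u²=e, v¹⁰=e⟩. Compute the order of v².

Compute successive powers until reaching e:
  (v²)¹ = v², (v²)² = v⁴, (v²)³ = v⁶, (v²)⁴ = v⁸, (v²)⁵ = e.
The smallest positive k with (v²)ᵏ = e is 5.

Answer: 5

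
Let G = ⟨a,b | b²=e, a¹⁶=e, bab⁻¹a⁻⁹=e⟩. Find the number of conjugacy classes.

The conjugacy classes (representative and size) are:
  [e] (size 1), [a⁹] (size 2), [a²] (size 1), [a³] (size 2), [a⁴] (size 1), [a¹³] (size 2), [a⁶] (size 1), [a¹⁵] (size 2), [a⁸] (size 1), [a¹⁰] (size 1), [a¹²] (size 1), [a¹⁴] (size 1), [b] (size 2), [ab] (size 2), [a²b] (size 2), [a¹¹b] (size 2), [a⁴b] (size 2), [a¹³b] (size 2), [a¹⁴b] (size 2), [a¹⁵b] (size 2).
Class equation: 1 + 2 + 1 + 2 + 1 + 2 + 1 + 2 + 1 + 1 + 1 + 1 + 2 + 2 + 2 + 2 + 2 + 2 + 2 + 2 = 32 = |G|. So G has 20 conjugacy classes.

Answer: 20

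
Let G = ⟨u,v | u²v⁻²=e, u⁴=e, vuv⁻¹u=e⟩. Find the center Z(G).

An element z ∈ Z(G) iff z commutes with every generator.
For example u² is central: (u²)·u = u³ = u·(u²); (u²)·v = v⁻¹ = v·(u²).
Whereas u ∉ Z(G) since u·v = uv ≠ uv⁻¹ = v·u.
Checking each of the 8 elements this way gives Z(G) = {e, u²}, of order 2.

Answer: {e, u²}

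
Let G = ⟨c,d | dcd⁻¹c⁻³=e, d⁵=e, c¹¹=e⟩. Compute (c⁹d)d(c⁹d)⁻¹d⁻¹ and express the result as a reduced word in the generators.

[(c⁹d), d] = (c⁹d)·d·(c⁹d)⁻¹·d⁻¹.
  (c⁹d) · d = c⁹d²
  (c⁹d²) · (c⁸d⁴) = c⁴d
  (c⁴d) · (d⁴) = c⁴

Answer: c⁴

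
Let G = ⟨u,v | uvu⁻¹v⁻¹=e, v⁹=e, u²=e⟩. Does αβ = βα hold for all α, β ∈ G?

Each pair of generators commutes: u·v = uv = v·u. Since the generators pairwise commute, every element of G commutes with every other, so G is abelian.

Answer: Yes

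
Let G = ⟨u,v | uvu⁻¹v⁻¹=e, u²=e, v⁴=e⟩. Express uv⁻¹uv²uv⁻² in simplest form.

Multiply left to right, reducing at each step:
  u · v⁻¹ = uv³
  (uv³) · u = v³
  (v³) · v² = v
  v · u = uv
  (uv) · v⁻² = uv³

Answer: uv³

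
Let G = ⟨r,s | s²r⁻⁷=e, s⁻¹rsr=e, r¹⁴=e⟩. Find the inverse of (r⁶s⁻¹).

The order of (r⁶s⁻¹) is 4 (smallest k with (r⁶s⁻¹)ᵏ = e), so (r⁶s⁻¹)⁻¹ = (r⁶s⁻¹)³ = r⁶s.
Check: (r⁶s⁻¹) · (r⁶s) → (r⁶s⁻¹) · r⁶ = s⁻¹;   (s⁻¹) · s = e, giving e as required.

Answer: r⁶s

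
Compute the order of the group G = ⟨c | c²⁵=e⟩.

G is generated by a single element, so G is cyclic. The relator gives c²⁵ = e and no smaller power is forced to be e, so the 25 powers {c, e, c², c³, c⁴, c⁵, c⁶, c⁷, c⁸, c⁹, c²², c²³, c²¹, c²⁰, c²⁴, c¹², c¹³, c¹¹, c¹⁰, c¹⁴, c¹⁵, c¹⁶, c¹⁷, c¹⁸, c¹⁹} are distinct. Hence |G| = 25.

Answer: 25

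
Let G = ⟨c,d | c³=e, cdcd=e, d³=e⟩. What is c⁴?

Compute successive powers of c, reducing at each step:
  c²: c · c = c²
  c³: (c²) · c = e
  c⁴: e · c = c

Answer: c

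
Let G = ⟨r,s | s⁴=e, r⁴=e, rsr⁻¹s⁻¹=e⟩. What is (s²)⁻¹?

The order of (s²) is 2 (smallest k with (s²)ᵏ = e), so (s²)⁻¹ = (s²)¹ = s².
Check: (s²) · (s²) → (s²) · s² = e, giving e as required.

Answer: s²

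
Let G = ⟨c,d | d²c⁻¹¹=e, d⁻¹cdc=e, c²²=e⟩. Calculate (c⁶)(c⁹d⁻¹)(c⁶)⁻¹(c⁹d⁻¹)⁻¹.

[(c⁶), (c⁹d⁻¹)] = (c⁶)·(c⁹d⁻¹)·(c⁶)⁻¹·(c⁹d⁻¹)⁻¹.
  (c⁶) · (c⁹d⁻¹) = c⁴d
  (c⁴d) · (c¹⁶) = c¹⁰d
  (c¹⁰d) · (c⁹d) = c¹²

Answer: c¹²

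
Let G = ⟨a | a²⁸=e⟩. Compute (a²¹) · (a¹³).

Compute (a²¹) · (a¹³) by multiplying left to right and reducing via the relations at each step:
  (a²¹) · a¹³ = a⁶

Answer: a⁶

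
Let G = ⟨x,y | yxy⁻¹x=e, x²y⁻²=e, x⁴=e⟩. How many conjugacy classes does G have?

The conjugacy classes (representative and size) are:
  [e] (size 1), [x³] (size 2), [x²] (size 1), [y⁻¹] (size 2), [xy] (size 2).
Class equation: 1 + 2 + 1 + 2 + 2 = 8 = |G|. So G has 5 conjugacy classes.

Answer: 5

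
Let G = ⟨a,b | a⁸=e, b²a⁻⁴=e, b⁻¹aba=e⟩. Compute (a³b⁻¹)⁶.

Compute successive powers of (a³b⁻¹), reducing at each step:
  (a³b⁻¹)²: (a³b⁻¹) · a³ = b⁻¹;   (b⁻¹) · b⁻¹ = a⁴
  (a³b⁻¹)³: (a⁴) · a³ = a⁷;   (a⁷) · b⁻¹ = a³b
  (a³b⁻¹)⁴: (a³b) · a³ = b;   b · b⁻¹ = e
  (a³b⁻¹)⁵: e · a³ = a³;   (a³) · b⁻¹ = a³b⁻¹
  (a³b⁻¹)⁶: (a³b⁻¹) · a³ = b⁻¹;   (b⁻¹) · b⁻¹ = a⁴

Answer: a⁴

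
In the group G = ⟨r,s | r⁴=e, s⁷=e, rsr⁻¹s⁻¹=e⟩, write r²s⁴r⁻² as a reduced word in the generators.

Multiply left to right, reducing at each step:
  (r²) · s⁴ = r²s⁴
  (r²s⁴) · r⁻² = s⁴

Answer: s⁴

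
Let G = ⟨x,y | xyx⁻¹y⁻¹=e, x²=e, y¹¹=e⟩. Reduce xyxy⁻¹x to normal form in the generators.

Multiply left to right, reducing at each step:
  x · y = xy
  (xy) · x = y
  y · y⁻¹ = e
  e · x = x

Answer: x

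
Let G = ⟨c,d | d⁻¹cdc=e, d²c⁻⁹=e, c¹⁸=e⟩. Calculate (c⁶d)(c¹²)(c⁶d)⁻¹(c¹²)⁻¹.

[(c⁶d), (c¹²)] = (c⁶d)·(c¹²)·(c⁶d)⁻¹·(c¹²)⁻¹.
  (c⁶d) · (c¹²) = c³d⁻¹
  (c³d⁻¹) · (c⁶d⁻¹) = c⁶
  (c⁶) · (c⁶) = c¹²

Answer: c¹²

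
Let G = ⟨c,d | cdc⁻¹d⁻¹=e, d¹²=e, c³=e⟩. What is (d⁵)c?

Compute (d⁵) · c by multiplying left to right and reducing via the relations at each step:
  (d⁵) · c = cd⁵

Answer: cd⁵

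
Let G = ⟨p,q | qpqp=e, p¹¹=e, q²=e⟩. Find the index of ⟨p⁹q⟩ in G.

First find ord(p⁹q) by computing successive powers:
  (p⁹q)¹ = p⁹q, (p⁹q)² = e.
So |⟨p⁹q⟩| = ord(p⁹q) = 2. With |G| = 22, by Lagrange [G : ⟨p⁹q⟩] = 22/2 = 11.

Answer: 11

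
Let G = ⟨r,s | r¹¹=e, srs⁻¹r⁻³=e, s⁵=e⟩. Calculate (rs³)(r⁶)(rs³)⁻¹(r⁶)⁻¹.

[(rs³), (r⁶)] = (rs³)·(r⁶)·(rs³)⁻¹·(r⁶)⁻¹.
  (rs³) · (r⁶) = r⁹s³
  (r⁹s³) · (r²s²) = r⁸
  (r⁸) · (r⁵) = r²

Answer: r²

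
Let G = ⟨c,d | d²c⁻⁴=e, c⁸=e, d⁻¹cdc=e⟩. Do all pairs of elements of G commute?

c·d = cd but d·c = c³d⁻¹, so c·d ≠ d·c and G is not abelian.

Answer: No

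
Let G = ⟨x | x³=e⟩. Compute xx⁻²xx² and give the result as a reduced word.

Multiply left to right, reducing at each step:
  x · x⁻² = x²
  (x²) · x = e
  e · x² = x²

Answer: x²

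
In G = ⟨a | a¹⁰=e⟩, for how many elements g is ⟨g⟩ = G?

G is cyclic of order 10. An element generates G iff its order is 10, and a cyclic group of order 10 has exactly φ(10) = 4 such elements.

Answer: 4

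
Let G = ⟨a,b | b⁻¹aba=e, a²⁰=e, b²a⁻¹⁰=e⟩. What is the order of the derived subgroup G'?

G' = [G, G] is generated by all commutators. The generator-pair commutators are: [a, b] = a².
The subgroup they normally generate is {e, a², a⁴, a⁶, a⁸, a¹⁰, a¹², a¹⁴, a¹⁶, a¹⁸}, of order 10.
Check: |G/G'| = 40/10 = 4 is the order of the abelianisation.

Answer: 10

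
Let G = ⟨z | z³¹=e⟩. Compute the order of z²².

Compute successive powers until reaching e:
  (z²²)¹ = z²², (z²²)² = z¹³, (z²²)³ = z⁴, (z²²)⁴ = z²⁶, (z²²)⁵ = z¹⁷, (z²²)⁶ = z⁸, (z²²)⁷ = z³⁰, (z²²)⁸ = z²¹, (z²²)⁹ = z¹², (z²²)¹⁰ = z³, (z²²)¹¹ = z²⁵, (z²²)¹² = z¹⁶, (z²²)¹³ = z⁷, (z²²)¹⁴ = z²⁹, (z²²)¹⁵ = z²⁰, (z²²)¹⁶ = z¹¹, (z²²)¹⁷ = z², (z²²)¹⁸ = z²⁴, (z²²)¹⁹ = z¹⁵, (z²²)²⁰ = z⁶, (z²²)²¹ = z²⁸, (z²²)²² = z¹⁹, (z²²)²³ = z¹⁰, (z²²)²⁴ = z, (z²²)²⁵ = z²³, (z²²)²⁶ = z¹⁴, (z²²)²⁷ = z⁵, (z²²)²⁸ = z²⁷, (z²²)²⁹ = z¹⁸, (z²²)³⁰ = z⁹, (z²²)³¹ = e.
The smallest positive k with (z²²)ᵏ = e is 31.

Answer: 31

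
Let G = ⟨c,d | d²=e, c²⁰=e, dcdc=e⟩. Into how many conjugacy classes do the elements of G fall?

The conjugacy classes (representative and size) are:
  [e] (size 1), [c] (size 2), [c¹⁸] (size 2), [c³] (size 2), [c⁴] (size 2), [c¹⁵] (size 2), [c¹⁴] (size 2), [c⁷] (size 2), [c¹²] (size 2), [c¹¹] (size 2), [c¹⁰] (size 1), [c¹⁸d] (size 10), [c⁵d] (size 10).
Class equation: 1 + 2 + 2 + 2 + 2 + 2 + 2 + 2 + 2 + 2 + 1 + 10 + 10 = 40 = |G|. So G has 13 conjugacy classes.

Answer: 13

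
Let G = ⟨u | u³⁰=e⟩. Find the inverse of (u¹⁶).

The order of (u¹⁶) is 15 (smallest k with (u¹⁶)ᵏ = e), so (u¹⁶)⁻¹ = (u¹⁶)¹⁴ = u¹⁴.
Check: (u¹⁶) · (u¹⁴) → (u¹⁶) · u¹⁴ = e, giving e as required.

Answer: u¹⁴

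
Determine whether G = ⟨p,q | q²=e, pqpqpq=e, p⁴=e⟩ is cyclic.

Every cyclic group is abelian. But p·q = pq while q·p = qp, so p·q ≠ q·p and G is not abelian. Hence G is not cyclic.

Answer: No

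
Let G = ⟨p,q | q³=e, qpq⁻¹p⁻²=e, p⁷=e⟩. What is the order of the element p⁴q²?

Compute successive powers until reaching e:
  (p⁴q²)¹ = p⁴q², (p⁴q²)² = p⁶q, (p⁴q²)³ = e.
The smallest positive k with (p⁴q²)ᵏ = e is 3.

Answer: 3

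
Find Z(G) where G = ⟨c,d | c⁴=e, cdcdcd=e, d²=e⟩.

An element z ∈ Z(G) iff z commutes with every generator.
For example e is central: e·c = c = c·e; e·d = d = d·e.
Whereas c ∉ Z(G) since c·d = cd ≠ dc = d·c.
Checking each of the 24 elements this way gives Z(G) = {e}, of order 1.

Answer: {e}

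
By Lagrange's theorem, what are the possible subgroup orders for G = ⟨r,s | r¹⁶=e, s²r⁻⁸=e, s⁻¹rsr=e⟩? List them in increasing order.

|G| = 32 = 2⁵. By Lagrange's theorem the order of any subgroup divides 32; the divisors of 32 are 1, 2, 4, 8, 16, 32.

Answer: 1, 2, 4, 8, 16, 32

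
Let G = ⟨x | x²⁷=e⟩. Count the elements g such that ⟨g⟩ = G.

G is cyclic of order 27. An element generates G iff its order is 27, and a cyclic group of order 27 has exactly φ(27) = 18 such elements.

Answer: 18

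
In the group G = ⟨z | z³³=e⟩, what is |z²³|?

Compute successive powers until reaching e:
  (z²³)¹ = z²³, (z²³)² = z¹³, (z²³)³ = z³, (z²³)⁴ = z²⁶, (z²³)⁵ = z¹⁶, (z²³)⁶ = z⁶, (z²³)⁷ = z²⁹, (z²³)⁸ = z¹⁹, (z²³)⁹ = z⁹, (z²³)¹⁰ = z³², (z²³)¹¹ = z²², (z²³)¹² = z¹², (z²³)¹³ = z², (z²³)¹⁴ = z²⁵, (z²³)¹⁵ = z¹⁵, (z²³)¹⁶ = z⁵, (z²³)¹⁷ = z²⁸, (z²³)¹⁸ = z¹⁸, (z²³)¹⁹ = z⁸, (z²³)²⁰ = z³¹, (z²³)²¹ = z²¹, (z²³)²² = z¹¹, (z²³)²³ = z, (z²³)²⁴ = z²⁴, (z²³)²⁵ = z¹⁴, (z²³)²⁶ = z⁴, (z²³)²⁷ = z²⁷, (z²³)²⁸ = z¹⁷, (z²³)²⁹ = z⁷, (z²³)³⁰ = z³⁰, (z²³)³¹ = z²⁰, (z²³)³² = z¹⁰, (z²³)³³ = e.
The smallest positive k with (z²³)ᵏ = e is 33.

Answer: 33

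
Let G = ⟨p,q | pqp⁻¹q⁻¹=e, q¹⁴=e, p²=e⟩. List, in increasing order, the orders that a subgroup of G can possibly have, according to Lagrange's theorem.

|G| = 28 = 2² · 7. By Lagrange's theorem the order of any subgroup divides 28; the divisors of 28 are 1, 2, 4, 7, 14, 28.

Answer: 1, 2, 4, 7, 14, 28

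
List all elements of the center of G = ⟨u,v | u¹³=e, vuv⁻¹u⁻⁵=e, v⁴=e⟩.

An element z ∈ Z(G) iff z commutes with every generator.
For example e is central: e·u = u = u·e; e·v = v = v·e.
Whereas u ∉ Z(G) since u·v = uv ≠ u⁵v = v·u.
Checking each of the 52 elements this way gives Z(G) = {e}, of order 1.

Answer: {e}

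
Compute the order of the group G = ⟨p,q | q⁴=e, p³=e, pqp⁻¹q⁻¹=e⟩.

Enumerate words in the generators, reducing via the relations: the distinct elements are
  {e, p, q, pq, p², q², q³, pq², pq³, p²q, p²q², p²q³}.
No further products give new elements, so |G| = 12.

Answer: 12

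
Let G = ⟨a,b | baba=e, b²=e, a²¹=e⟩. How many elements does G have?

Enumerate words in the generators, reducing via the relations: the distinct elements are
  {a, b, e, ab, a², a³, a⁴, a⁵, a⁶, a⁷, a⁸, a⁹, a²b, a²⁰, a³b, a¹², a¹³, a¹¹, a¹⁰, a¹⁴, a¹⁵, a¹⁶, a¹⁷, a¹⁸, a¹⁹, a⁴b, a⁵b, a⁶b, a⁷b, a⁸b, a⁹b, a²⁰b, a¹²b, a¹³b, a¹¹b, a¹⁰b, a¹⁴b, a¹⁵b, a¹⁶b, a¹⁷b, a¹⁸b, a¹⁹b}.
No further products give new elements, so |G| = 42.

Answer: 42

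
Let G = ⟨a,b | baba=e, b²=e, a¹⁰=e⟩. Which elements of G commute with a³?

⟨a³⟩ ⊆ C_G(a³) since powers of a³ commute with a³; so |C_G(a³)| ≥ |⟨a³⟩| = 10.
By orbit–stabilizer, |C_G(a³)| = |G| / |conj. class of a³| = 20 / 2 = 10.
The 10 elements commuting with a³ are {e, a, a², a³, a⁴, a⁵, a⁶, a⁷, a⁸, a⁹}.

Answer: {e, a, a², a³, a⁴, a⁵, a⁶, a⁷, a⁸, a⁹}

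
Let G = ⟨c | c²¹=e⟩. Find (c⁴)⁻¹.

The order of (c⁴) is 21 (smallest k with (c⁴)ᵏ = e), so (c⁴)⁻¹ = (c⁴)²⁰ = c¹⁷.
Check: (c⁴) · (c¹⁷) → (c⁴) · c¹⁷ = e, giving e as required.

Answer: c¹⁷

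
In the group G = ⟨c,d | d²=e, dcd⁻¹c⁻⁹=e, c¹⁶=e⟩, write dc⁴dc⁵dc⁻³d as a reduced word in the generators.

Multiply left to right, reducing at each step:
  d · c⁴ = c⁴d
  (c⁴d) · d = c⁴
  (c⁴) · c⁵ = c⁹
  (c⁹) · d = c⁹d
  (c⁹d) · c⁻³ = c¹⁴d
  (c¹⁴d) · d = c¹⁴

Answer: c¹⁴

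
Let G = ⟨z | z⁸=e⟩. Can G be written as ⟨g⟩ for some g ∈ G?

|G| = 8. The element z has order 8 (its powers give 8 distinct elements), so ⟨z⟩ = G and G is cyclic.

Answer: Yes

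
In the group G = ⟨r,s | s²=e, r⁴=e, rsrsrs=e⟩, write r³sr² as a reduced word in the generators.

Multiply left to right, reducing at each step:
  (r³) · s = r³s
  (r³s) · r² = r³sr²

Answer: r³sr²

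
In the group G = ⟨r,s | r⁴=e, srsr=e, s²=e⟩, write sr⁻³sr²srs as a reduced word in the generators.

Multiply left to right, reducing at each step:
  s · r⁻³ = r³s
  (r³s) · s = r³
  (r³) · r² = r
  r · s = rs
  (rs) · r = s
  s · s = e

Answer: e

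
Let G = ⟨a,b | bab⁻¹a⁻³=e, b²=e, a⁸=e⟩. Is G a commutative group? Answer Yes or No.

a·b = ab but b·a = a³b, so a·b ≠ b·a and G is not abelian.

Answer: No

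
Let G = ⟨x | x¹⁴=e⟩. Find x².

Compute successive powers of x, reducing at each step:
  x²: x · x = x²

Answer: x²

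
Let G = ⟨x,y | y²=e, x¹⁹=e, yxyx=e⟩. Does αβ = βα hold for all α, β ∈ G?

x·y = xy but y·x = x¹⁸y, so x·y ≠ y·x and G is not abelian.

Answer: No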